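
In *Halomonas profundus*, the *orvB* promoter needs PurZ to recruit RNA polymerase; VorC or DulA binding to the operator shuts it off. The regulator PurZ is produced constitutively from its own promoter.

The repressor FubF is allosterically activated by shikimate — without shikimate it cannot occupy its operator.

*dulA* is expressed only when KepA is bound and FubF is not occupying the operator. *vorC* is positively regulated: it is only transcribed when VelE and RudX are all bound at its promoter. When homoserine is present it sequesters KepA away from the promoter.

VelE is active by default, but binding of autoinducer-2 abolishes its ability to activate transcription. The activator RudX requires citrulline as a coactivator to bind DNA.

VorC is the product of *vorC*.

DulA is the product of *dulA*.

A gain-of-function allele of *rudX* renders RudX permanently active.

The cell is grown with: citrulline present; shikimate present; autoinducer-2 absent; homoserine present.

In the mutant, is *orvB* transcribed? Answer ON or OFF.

PurZ is produced constitutively and is active.
Autoinducer-2 is absent, so VelE is active.
RudX is constitutively active in this strain.
No repressor is bound and VelE and RudX are active, so *vorC* is transcribed.
So VorC is produced and active.
Shikimate is present, so FubF is active.
Homoserine is present, so KepA is inactive.
With repressor FubF bound, *dulA* is not transcribed.
So DulA is not produced.
With repressor VorC bound, *orvB* is not transcribed.

OFF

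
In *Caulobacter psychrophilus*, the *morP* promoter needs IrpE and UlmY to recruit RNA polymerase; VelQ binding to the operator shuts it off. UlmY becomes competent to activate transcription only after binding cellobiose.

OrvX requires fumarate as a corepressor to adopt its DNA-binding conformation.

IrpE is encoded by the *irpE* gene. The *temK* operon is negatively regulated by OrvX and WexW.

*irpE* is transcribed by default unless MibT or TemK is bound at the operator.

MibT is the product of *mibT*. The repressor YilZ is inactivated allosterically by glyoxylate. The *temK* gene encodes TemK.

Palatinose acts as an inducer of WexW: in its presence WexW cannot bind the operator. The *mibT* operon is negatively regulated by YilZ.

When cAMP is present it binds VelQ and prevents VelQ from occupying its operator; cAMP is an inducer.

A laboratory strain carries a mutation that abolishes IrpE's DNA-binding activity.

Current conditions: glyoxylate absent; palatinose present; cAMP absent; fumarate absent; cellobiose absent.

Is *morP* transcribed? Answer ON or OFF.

IrpE is non-functional in this strain, so it has no effect.
cAMP is absent, so VelQ is active.
Cellobiose is absent, so UlmY is inactive.
With repressor VelQ bound, *morP* is not transcribed.

OFF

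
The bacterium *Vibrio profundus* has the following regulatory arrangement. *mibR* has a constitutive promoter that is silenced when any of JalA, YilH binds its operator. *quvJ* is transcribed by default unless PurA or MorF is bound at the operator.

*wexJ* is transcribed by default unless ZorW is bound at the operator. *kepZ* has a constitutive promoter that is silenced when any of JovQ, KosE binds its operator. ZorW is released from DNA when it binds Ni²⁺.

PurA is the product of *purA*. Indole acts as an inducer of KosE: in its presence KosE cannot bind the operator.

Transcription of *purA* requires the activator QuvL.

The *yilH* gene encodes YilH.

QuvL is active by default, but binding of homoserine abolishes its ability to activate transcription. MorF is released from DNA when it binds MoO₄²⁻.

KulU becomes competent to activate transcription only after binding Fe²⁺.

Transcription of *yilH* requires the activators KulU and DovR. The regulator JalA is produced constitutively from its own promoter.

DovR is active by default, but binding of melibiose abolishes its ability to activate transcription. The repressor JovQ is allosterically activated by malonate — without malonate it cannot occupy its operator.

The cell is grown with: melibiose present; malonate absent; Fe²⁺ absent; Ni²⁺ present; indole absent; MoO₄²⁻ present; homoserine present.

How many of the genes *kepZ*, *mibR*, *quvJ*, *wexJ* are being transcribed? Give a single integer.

Malonate is absent, so JovQ is inactive.
Indole is absent, so KosE is active.
With repressor KosE bound, *kepZ* is not transcribed.
→ *kepZ* is OFF.
JalA is produced constitutively and is active.
Fe²⁺ is absent, so KulU is inactive.
Melibiose is present, so DovR is inactive.
Required activator KulU is absent, so *yilH* is not transcribed.
So YilH is not produced.
With repressor JalA bound, *mibR* is not transcribed.
→ *mibR* is OFF.
Homoserine is present, so QuvL is inactive.
Required activator QuvL is absent, so *purA* is not transcribed.
So PurA is not produced.
MoO₄²⁻ is present, so MorF is inactive.
With no repressor bound, *quvJ* is transcribed.
→ *quvJ* is ON.
Ni²⁺ is present, so ZorW is inactive.
With no repressor bound, *wexJ* is transcribed.
→ *wexJ* is ON.
2 of the 4 genes are transcribed.

2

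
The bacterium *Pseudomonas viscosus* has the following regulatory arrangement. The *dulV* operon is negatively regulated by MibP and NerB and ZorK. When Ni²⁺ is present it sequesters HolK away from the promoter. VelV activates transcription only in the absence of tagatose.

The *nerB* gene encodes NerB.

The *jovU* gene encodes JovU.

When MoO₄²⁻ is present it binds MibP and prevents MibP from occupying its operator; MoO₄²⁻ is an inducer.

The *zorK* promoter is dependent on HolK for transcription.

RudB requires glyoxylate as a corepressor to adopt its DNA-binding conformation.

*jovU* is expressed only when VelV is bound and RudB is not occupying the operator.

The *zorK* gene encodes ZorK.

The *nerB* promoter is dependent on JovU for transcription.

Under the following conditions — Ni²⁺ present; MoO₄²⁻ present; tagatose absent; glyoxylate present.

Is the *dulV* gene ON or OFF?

ON

MoO₄²⁻ is present, so MibP is inactive.
Glyoxylate is present, so RudB is active.
Tagatose is absent, so VelV is active.
With repressor RudB bound, *jovU* is not transcribed.
So JovU is not produced.
Required activator JovU is absent, so *nerB* is not transcribed.
So NerB is not produced.
Ni²⁺ is present, so HolK is inactive.
Required activator HolK is absent, so *zorK* is not transcribed.
So ZorK is not produced.
With no repressor bound, *dulV* is transcribed.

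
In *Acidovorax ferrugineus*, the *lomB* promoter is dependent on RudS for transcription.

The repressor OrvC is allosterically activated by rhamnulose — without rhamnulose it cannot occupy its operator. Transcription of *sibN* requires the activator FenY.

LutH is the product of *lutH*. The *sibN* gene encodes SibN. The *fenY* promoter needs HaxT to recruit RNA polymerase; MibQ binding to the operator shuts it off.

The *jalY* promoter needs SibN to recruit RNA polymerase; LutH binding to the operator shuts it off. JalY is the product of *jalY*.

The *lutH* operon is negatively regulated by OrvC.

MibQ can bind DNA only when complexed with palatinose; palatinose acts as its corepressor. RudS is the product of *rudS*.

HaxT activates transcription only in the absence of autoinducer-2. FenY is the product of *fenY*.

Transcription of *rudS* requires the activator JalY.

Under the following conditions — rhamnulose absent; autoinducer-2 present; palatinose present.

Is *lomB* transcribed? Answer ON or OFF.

Palatinose is present, so MibQ is active.
Autoinducer-2 is present, so HaxT is inactive.
With repressor MibQ bound, *fenY* is not transcribed.
So FenY is not produced.
Required activator FenY is absent, so *sibN* is not transcribed.
So SibN is not produced.
Rhamnulose is absent, so OrvC is inactive.
With no repressor bound, *lutH* is transcribed.
So LutH is produced and active.
With repressor LutH bound, *jalY* is not transcribed.
So JalY is not produced.
Required activator JalY is absent, so *rudS* is not transcribed.
So RudS is not produced.
Required activator RudS is absent, so *lomB* is not transcribed.

OFF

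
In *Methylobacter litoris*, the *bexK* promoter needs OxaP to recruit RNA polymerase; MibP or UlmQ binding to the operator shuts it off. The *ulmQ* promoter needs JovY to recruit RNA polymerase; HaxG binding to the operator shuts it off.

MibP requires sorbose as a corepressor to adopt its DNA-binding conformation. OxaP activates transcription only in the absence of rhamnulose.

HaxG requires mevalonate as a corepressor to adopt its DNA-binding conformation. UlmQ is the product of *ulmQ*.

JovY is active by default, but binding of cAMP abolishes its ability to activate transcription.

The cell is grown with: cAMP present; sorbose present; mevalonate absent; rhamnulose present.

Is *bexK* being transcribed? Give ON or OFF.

Rhamnulose is present, so OxaP is inactive.
Sorbose is present, so MibP is active.
cAMP is present, so JovY is inactive.
Mevalonate is absent, so HaxG is inactive.
Required activator JovY is absent, so *ulmQ* is not transcribed.
So UlmQ is not produced.
With repressor MibP bound, *bexK* is not transcribed.

OFF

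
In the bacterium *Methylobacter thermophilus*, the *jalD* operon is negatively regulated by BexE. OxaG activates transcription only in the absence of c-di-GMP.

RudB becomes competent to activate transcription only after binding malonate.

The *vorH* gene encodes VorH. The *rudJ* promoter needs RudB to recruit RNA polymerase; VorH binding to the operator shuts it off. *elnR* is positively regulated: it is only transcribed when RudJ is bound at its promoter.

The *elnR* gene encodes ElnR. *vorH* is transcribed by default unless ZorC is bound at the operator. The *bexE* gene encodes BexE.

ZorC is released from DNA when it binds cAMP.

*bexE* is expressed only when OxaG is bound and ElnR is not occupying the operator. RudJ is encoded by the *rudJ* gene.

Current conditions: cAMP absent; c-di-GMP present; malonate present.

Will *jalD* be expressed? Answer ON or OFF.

ON

cAMP is absent, so ZorC is active.
With repressor ZorC bound, *vorH* is not transcribed.
So VorH is not produced.
Malonate is present, so RudB is active.
No repressor is bound and RudB is active, so *rudJ* is transcribed.
So RudJ is produced and active.
No repressor is bound and RudJ is active, so *elnR* is transcribed.
So ElnR is produced and active.
c-di-GMP is present, so OxaG is inactive.
With repressor ElnR bound, *bexE* is not transcribed.
So BexE is not produced.
With no repressor bound, *jalD* is transcribed.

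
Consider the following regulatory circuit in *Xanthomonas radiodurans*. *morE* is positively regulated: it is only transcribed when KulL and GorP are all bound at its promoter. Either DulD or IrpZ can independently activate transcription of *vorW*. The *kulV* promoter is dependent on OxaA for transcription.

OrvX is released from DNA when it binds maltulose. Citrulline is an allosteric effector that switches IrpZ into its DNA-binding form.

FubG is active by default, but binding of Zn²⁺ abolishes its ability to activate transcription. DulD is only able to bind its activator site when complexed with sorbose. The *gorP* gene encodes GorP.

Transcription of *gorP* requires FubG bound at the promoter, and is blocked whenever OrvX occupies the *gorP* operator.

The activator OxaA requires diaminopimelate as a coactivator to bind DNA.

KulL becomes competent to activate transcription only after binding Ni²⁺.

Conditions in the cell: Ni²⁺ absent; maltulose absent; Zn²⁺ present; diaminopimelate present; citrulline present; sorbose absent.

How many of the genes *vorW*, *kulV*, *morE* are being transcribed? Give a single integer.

2

Sorbose is absent, so DulD is inactive.
Citrulline is present, so IrpZ is active.
Activator IrpZ is present, so *vorW* is transcribed.
→ *vorW* is ON.
Diaminopimelate is present, so OxaA is active.
No repressor is bound and OxaA is active, so *kulV* is transcribed.
→ *kulV* is ON.
Ni²⁺ is absent, so KulL is inactive.
Maltulose is absent, so OrvX is active.
Zn²⁺ is present, so FubG is inactive.
With repressor OrvX bound, *gorP* is not transcribed.
So GorP is not produced.
Required activator KulL is absent, so *morE* is not transcribed.
→ *morE* is OFF.
2 of the 3 genes are transcribed.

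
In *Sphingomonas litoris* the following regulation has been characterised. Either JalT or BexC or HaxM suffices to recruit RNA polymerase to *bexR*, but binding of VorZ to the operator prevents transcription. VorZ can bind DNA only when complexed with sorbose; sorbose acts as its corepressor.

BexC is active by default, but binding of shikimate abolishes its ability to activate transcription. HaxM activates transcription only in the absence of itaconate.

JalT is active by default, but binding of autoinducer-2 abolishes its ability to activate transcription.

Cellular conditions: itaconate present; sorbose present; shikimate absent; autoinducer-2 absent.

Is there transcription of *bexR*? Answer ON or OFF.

Autoinducer-2 is absent, so JalT is active.
Shikimate is absent, so BexC is active.
Itaconate is present, so HaxM is inactive.
Sorbose is present, so VorZ is active.
With repressor VorZ bound, *bexR* is not transcribed.

OFF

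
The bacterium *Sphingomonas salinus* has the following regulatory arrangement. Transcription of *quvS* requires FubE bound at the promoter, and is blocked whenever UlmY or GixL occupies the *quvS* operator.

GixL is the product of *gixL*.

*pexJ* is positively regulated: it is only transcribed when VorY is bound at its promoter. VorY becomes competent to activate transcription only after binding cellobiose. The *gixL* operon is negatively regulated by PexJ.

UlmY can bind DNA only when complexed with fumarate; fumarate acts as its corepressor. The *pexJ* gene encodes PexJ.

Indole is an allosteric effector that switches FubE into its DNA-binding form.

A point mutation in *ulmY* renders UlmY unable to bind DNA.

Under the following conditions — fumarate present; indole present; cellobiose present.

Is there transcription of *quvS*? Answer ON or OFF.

UlmY is non-functional in this strain, so it has no effect.
Cellobiose is present, so VorY is active.
No repressor is bound and VorY is active, so *pexJ* is transcribed.
So PexJ is produced and active.
With repressor PexJ bound, *gixL* is not transcribed.
So GixL is not produced.
Indole is present, so FubE is active.
No repressor is bound and FubE is active, so *quvS* is transcribed.

ON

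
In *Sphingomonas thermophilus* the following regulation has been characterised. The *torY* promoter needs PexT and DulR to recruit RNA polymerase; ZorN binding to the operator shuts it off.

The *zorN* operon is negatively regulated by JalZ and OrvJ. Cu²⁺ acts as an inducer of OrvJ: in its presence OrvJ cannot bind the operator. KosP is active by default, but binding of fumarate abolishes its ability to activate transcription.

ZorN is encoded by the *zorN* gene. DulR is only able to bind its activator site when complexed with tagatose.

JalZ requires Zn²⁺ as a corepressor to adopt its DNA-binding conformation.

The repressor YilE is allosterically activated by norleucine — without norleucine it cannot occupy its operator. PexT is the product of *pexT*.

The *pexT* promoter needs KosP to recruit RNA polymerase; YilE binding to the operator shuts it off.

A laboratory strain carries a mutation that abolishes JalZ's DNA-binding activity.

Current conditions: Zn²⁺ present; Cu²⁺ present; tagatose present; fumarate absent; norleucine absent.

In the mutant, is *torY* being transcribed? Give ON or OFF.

OFF

Norleucine is absent, so YilE is inactive.
Fumarate is absent, so KosP is active.
No repressor is bound and KosP is active, so *pexT* is transcribed.
So PexT is produced and active.
JalZ is non-functional in this strain, so it has no effect.
Cu²⁺ is present, so OrvJ is inactive.
With no repressor bound, *zorN* is transcribed.
So ZorN is produced and active.
Tagatose is present, so DulR is active.
With repressor ZorN bound, *torY* is not transcribed.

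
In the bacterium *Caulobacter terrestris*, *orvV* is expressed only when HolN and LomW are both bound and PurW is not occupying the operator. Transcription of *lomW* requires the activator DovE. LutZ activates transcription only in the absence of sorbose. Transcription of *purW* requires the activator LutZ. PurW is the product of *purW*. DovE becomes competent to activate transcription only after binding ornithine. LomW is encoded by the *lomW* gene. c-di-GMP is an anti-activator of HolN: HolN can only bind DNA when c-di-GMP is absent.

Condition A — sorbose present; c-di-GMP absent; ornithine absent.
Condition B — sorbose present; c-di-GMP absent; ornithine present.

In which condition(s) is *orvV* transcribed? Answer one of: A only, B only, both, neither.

Condition A:
Sorbose is present, so LutZ is inactive.
Required activator LutZ is absent, so *purW* is not transcribed.
So PurW is not produced.
c-di-GMP is absent, so HolN is active.
Ornithine is absent, so DovE is inactive.
Required activator DovE is absent, so *lomW* is not transcribed.
So LomW is not produced.
Required activator LomW is absent, so *orvV* is not transcribed.
→ *orvV* is OFF in A.
Condition B:
Sorbose is present, so LutZ is inactive.
Required activator LutZ is absent, so *purW* is not transcribed.
So PurW is not produced.
c-di-GMP is absent, so HolN is active.
Ornithine is present, so DovE is active.
No repressor is bound and DovE is active, so *lomW* is transcribed.
So LomW is produced and active.
No repressor is bound and HolN and LomW are active, so *orvV* is transcribed.
→ *orvV* is ON in B.

B only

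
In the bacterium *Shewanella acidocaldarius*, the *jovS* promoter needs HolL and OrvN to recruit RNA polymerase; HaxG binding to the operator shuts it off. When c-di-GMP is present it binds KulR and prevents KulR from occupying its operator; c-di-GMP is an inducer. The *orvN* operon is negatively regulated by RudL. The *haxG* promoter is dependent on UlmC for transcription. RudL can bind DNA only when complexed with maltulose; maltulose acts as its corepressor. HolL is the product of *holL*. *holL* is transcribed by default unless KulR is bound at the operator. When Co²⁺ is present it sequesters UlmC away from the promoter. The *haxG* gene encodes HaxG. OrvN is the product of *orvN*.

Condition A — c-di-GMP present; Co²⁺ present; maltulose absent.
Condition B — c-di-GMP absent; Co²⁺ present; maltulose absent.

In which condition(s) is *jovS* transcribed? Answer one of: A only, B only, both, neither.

A only

Condition A:
c-di-GMP is present, so KulR is inactive.
With no repressor bound, *holL* is transcribed.
So HolL is produced and active.
Co²⁺ is present, so UlmC is inactive.
Required activator UlmC is absent, so *haxG* is not transcribed.
So HaxG is not produced.
Maltulose is absent, so RudL is inactive.
With no repressor bound, *orvN* is transcribed.
So OrvN is produced and active.
No repressor is bound and HolL and OrvN are active, so *jovS* is transcribed.
→ *jovS* is ON in A.
Condition B:
c-di-GMP is absent, so KulR is active.
With repressor KulR bound, *holL* is not transcribed.
So HolL is not produced.
Co²⁺ is present, so UlmC is inactive.
Required activator UlmC is absent, so *haxG* is not transcribed.
So HaxG is not produced.
Maltulose is absent, so RudL is inactive.
With no repressor bound, *orvN* is transcribed.
So OrvN is produced and active.
Required activator HolL is absent, so *jovS* is not transcribed.
→ *jovS* is OFF in B.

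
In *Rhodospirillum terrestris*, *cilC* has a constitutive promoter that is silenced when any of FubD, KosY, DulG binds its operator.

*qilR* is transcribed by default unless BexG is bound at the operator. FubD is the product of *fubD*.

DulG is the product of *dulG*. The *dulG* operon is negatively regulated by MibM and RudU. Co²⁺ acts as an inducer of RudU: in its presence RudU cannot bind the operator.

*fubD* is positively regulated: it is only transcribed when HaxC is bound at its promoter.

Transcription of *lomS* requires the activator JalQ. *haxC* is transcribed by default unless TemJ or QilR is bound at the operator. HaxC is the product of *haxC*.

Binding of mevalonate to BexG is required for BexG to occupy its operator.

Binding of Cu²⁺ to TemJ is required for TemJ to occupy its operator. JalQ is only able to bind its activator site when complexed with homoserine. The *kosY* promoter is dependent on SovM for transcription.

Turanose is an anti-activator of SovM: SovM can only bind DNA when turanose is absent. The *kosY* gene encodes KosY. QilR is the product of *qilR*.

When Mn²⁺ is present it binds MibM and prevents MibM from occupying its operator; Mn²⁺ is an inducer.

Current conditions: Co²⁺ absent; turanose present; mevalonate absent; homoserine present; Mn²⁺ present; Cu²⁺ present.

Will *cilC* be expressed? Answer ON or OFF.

ON

Cu²⁺ is present, so TemJ is active.
Mevalonate is absent, so BexG is inactive.
With no repressor bound, *qilR* is transcribed.
So QilR is produced and active.
With repressor TemJ bound, *haxC* is not transcribed.
So HaxC is not produced.
Required activator HaxC is absent, so *fubD* is not transcribed.
So FubD is not produced.
Turanose is present, so SovM is inactive.
Required activator SovM is absent, so *kosY* is not transcribed.
So KosY is not produced.
Mn²⁺ is present, so MibM is inactive.
Co²⁺ is absent, so RudU is active.
With repressor RudU bound, *dulG* is not transcribed.
So DulG is not produced.
With no repressor bound, *cilC* is transcribed.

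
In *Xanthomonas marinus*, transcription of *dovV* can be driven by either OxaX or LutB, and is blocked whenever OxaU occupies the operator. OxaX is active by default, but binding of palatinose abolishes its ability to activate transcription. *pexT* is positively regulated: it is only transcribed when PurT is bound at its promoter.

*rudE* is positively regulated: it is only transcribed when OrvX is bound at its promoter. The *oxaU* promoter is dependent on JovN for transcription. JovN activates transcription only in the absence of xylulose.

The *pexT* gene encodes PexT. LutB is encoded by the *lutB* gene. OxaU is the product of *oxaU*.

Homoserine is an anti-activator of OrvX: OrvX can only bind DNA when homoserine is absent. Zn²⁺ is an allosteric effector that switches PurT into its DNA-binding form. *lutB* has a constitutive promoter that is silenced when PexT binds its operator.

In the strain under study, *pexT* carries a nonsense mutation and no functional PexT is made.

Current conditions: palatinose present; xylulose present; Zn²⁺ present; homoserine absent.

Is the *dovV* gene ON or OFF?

ON

Palatinose is present, so OxaX is inactive.
PexT is non-functional in this strain, so it has no effect.
With no repressor bound, *lutB* is transcribed.
So LutB is produced and active.
Xylulose is present, so JovN is inactive.
Required activator JovN is absent, so *oxaU* is not transcribed.
So OxaU is not produced.
Activator LutB is present, so *dovV* is transcribed.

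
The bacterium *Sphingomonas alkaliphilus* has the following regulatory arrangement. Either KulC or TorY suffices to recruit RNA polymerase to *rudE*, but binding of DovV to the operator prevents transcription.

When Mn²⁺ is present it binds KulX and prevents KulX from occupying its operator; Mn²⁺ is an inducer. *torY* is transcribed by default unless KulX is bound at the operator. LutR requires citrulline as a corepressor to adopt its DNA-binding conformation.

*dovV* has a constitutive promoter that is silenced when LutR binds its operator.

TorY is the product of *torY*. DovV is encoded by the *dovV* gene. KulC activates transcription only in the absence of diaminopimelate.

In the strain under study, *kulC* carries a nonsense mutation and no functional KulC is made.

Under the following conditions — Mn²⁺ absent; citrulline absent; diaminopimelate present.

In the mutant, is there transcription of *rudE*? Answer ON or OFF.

OFF

KulC is non-functional in this strain, so it has no effect.
Citrulline is absent, so LutR is inactive.
With no repressor bound, *dovV* is transcribed.
So DovV is produced and active.
Mn²⁺ is absent, so KulX is active.
With repressor KulX bound, *torY* is not transcribed.
So TorY is not produced.
With repressor DovV bound, *rudE* is not transcribed.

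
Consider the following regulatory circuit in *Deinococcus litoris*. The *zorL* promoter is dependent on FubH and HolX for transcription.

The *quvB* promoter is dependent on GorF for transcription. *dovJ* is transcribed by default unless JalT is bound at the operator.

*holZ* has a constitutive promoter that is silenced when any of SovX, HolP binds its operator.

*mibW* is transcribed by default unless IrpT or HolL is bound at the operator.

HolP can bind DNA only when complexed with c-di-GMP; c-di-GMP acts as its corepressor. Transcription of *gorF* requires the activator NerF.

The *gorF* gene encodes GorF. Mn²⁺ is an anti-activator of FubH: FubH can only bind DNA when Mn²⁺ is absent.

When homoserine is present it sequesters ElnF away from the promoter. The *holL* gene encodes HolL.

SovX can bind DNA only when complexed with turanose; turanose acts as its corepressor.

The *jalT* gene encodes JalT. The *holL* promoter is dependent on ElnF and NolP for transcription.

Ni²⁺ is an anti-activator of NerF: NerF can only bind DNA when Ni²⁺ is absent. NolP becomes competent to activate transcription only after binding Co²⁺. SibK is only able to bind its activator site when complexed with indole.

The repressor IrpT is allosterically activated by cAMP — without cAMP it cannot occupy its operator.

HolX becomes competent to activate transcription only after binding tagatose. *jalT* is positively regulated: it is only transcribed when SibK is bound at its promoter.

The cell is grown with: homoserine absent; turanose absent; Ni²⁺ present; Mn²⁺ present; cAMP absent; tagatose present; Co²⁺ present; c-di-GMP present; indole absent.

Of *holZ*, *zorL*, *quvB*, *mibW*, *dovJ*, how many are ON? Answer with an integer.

Turanose is absent, so SovX is inactive.
c-di-GMP is present, so HolP is active.
With repressor HolP bound, *holZ* is not transcribed.
→ *holZ* is OFF.
Mn²⁺ is present, so FubH is inactive.
Tagatose is present, so HolX is active.
Required activator FubH is absent, so *zorL* is not transcribed.
→ *zorL* is OFF.
Ni²⁺ is present, so NerF is inactive.
Required activator NerF is absent, so *gorF* is not transcribed.
So GorF is not produced.
Required activator GorF is absent, so *quvB* is not transcribed.
→ *quvB* is OFF.
cAMP is absent, so IrpT is inactive.
Homoserine is absent, so ElnF is active.
Co²⁺ is present, so NolP is active.
No repressor is bound and ElnF and NolP are active, so *holL* is transcribed.
So HolL is produced and active.
With repressor HolL bound, *mibW* is not transcribed.
→ *mibW* is OFF.
Indole is absent, so SibK is inactive.
Required activator SibK is absent, so *jalT* is not transcribed.
So JalT is not produced.
With no repressor bound, *dovJ* is transcribed.
→ *dovJ* is ON.
1 of the 5 genes is transcribed.

1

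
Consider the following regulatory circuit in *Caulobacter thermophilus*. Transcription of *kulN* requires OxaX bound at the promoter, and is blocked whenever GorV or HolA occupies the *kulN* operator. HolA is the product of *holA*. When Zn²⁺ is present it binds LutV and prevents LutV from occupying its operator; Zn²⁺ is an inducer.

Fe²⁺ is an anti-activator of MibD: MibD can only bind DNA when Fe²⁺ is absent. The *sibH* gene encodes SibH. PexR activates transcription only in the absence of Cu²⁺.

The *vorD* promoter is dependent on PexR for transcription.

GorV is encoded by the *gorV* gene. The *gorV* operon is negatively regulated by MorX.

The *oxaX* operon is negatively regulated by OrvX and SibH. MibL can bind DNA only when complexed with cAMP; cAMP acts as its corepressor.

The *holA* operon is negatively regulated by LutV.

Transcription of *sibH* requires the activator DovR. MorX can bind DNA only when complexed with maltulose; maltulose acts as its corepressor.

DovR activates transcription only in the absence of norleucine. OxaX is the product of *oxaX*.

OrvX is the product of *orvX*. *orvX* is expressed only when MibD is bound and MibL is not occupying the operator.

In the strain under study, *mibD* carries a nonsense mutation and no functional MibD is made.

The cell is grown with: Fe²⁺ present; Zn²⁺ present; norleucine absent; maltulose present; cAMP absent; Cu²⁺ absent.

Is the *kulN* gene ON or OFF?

cAMP is absent, so MibL is inactive.
MibD is non-functional in this strain, so it has no effect.
Required activator MibD is absent, so *orvX* is not transcribed.
So OrvX is not produced.
Norleucine is absent, so DovR is active.
No repressor is bound and DovR is active, so *sibH* is transcribed.
So SibH is produced and active.
With repressor SibH bound, *oxaX* is not transcribed.
So OxaX is not produced.
Maltulose is present, so MorX is active.
With repressor MorX bound, *gorV* is not transcribed.
So GorV is not produced.
Zn²⁺ is present, so LutV is inactive.
With no repressor bound, *holA* is transcribed.
So HolA is produced and active.
With repressor HolA bound, *kulN* is not transcribed.

OFF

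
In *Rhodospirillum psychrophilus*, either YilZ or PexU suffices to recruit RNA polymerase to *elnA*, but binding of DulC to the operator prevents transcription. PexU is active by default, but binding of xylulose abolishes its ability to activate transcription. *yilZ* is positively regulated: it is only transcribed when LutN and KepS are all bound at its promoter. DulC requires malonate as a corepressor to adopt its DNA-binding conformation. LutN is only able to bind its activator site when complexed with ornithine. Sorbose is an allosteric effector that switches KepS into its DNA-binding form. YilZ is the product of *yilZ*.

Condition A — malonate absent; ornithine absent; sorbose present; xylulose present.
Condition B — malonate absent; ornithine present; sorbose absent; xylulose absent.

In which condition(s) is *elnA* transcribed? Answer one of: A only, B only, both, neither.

B only

Condition A:
Malonate is absent, so DulC is inactive.
Ornithine is absent, so LutN is inactive.
Sorbose is present, so KepS is active.
Required activator LutN is absent, so *yilZ* is not transcribed.
So YilZ is not produced.
Xylulose is present, so PexU is inactive.
No activator is available at the *elnA* promoter, so *elnA* is not transcribed.
→ *elnA* is OFF in A.
Condition B:
Malonate is absent, so DulC is inactive.
Ornithine is present, so LutN is active.
Sorbose is absent, so KepS is inactive.
Required activator KepS is absent, so *yilZ* is not transcribed.
So YilZ is not produced.
Xylulose is absent, so PexU is active.
Activator PexU is present, so *elnA* is transcribed.
→ *elnA* is ON in B.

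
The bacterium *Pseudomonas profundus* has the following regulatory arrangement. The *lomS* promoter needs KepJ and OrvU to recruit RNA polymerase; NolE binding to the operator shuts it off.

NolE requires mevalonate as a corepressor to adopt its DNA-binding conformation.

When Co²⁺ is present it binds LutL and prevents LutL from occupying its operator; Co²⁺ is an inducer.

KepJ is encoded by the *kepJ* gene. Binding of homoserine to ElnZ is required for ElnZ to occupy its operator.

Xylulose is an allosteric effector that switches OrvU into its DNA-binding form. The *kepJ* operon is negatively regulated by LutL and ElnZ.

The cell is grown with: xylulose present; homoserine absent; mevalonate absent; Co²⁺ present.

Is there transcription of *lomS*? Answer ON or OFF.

Co²⁺ is present, so LutL is inactive.
Homoserine is absent, so ElnZ is inactive.
With no repressor bound, *kepJ* is transcribed.
So KepJ is produced and active.
Mevalonate is absent, so NolE is inactive.
Xylulose is present, so OrvU is active.
No repressor is bound and KepJ and OrvU are active, so *lomS* is transcribed.

ON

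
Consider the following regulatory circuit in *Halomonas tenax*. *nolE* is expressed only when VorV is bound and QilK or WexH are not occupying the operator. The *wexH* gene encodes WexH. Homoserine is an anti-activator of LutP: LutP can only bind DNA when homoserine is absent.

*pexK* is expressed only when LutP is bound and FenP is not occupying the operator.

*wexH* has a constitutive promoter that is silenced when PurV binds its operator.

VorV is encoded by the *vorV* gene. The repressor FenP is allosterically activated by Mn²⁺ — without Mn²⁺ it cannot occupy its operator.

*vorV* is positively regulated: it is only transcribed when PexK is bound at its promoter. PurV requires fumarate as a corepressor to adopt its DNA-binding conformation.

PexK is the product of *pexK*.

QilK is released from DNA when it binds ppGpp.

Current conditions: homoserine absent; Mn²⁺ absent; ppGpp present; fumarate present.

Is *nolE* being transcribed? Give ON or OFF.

ON

Mn²⁺ is absent, so FenP is inactive.
Homoserine is absent, so LutP is active.
No repressor is bound and LutP is active, so *pexK* is transcribed.
So PexK is produced and active.
No repressor is bound and PexK is active, so *vorV* is transcribed.
So VorV is produced and active.
ppGpp is present, so QilK is inactive.
Fumarate is present, so PurV is active.
With repressor PurV bound, *wexH* is not transcribed.
So WexH is not produced.
No repressor is bound and VorV is active, so *nolE* is transcribed.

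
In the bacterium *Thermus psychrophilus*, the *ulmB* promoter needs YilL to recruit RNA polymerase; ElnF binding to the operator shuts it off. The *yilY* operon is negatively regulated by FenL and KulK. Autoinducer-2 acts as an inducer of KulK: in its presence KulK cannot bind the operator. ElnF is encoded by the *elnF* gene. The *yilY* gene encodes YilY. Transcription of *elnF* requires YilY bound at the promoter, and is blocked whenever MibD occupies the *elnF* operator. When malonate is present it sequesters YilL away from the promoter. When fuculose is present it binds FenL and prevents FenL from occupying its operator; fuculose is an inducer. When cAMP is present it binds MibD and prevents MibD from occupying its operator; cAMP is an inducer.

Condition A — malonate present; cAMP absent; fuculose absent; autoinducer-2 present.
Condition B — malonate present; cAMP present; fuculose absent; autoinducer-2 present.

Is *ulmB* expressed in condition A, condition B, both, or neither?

neither

Condition A:
Malonate is present, so YilL is inactive.
cAMP is absent, so MibD is active.
Fuculose is absent, so FenL is active.
Autoinducer-2 is present, so KulK is inactive.
With repressor FenL bound, *yilY* is not transcribed.
So YilY is not produced.
With repressor MibD bound, *elnF* is not transcribed.
So ElnF is not produced.
Required activator YilL is absent, so *ulmB* is not transcribed.
→ *ulmB* is OFF in A.
Condition B:
Malonate is present, so YilL is inactive.
cAMP is present, so MibD is inactive.
Fuculose is absent, so FenL is active.
Autoinducer-2 is present, so KulK is inactive.
With repressor FenL bound, *yilY* is not transcribed.
So YilY is not produced.
Required activator YilY is absent, so *elnF* is not transcribed.
So ElnF is not produced.
Required activator YilL is absent, so *ulmB* is not transcribed.
→ *ulmB* is OFF in B.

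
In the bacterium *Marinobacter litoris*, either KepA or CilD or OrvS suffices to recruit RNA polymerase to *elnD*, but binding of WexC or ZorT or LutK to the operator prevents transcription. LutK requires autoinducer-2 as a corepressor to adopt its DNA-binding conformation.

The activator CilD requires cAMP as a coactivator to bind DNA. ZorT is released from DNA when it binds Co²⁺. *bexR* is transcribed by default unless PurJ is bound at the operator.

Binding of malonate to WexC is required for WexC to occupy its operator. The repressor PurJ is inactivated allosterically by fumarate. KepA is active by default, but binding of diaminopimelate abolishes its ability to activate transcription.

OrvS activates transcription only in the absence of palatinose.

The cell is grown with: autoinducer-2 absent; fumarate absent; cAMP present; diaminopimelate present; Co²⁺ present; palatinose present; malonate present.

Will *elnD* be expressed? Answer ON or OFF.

OFF

Malonate is present, so WexC is active.
Co²⁺ is present, so ZorT is inactive.
Autoinducer-2 is absent, so LutK is inactive.
Diaminopimelate is present, so KepA is inactive.
cAMP is present, so CilD is active.
Palatinose is present, so OrvS is inactive.
With repressor WexC bound, *elnD* is not transcribed.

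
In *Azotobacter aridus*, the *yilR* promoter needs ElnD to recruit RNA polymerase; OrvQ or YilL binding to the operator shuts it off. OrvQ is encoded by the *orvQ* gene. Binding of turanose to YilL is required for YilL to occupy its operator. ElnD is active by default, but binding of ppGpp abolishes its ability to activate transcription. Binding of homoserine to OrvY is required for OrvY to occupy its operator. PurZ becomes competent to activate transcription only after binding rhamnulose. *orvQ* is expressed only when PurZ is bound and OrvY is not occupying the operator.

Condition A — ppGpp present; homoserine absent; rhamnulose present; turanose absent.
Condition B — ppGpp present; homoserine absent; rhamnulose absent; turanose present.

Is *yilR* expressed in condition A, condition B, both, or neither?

Condition A:
ppGpp is present, so ElnD is inactive.
Homoserine is absent, so OrvY is inactive.
Rhamnulose is present, so PurZ is active.
No repressor is bound and PurZ is active, so *orvQ* is transcribed.
So OrvQ is produced and active.
Turanose is absent, so YilL is inactive.
With repressor OrvQ bound, *yilR* is not transcribed.
→ *yilR* is OFF in A.
Condition B:
ppGpp is present, so ElnD is inactive.
Homoserine is absent, so OrvY is inactive.
Rhamnulose is absent, so PurZ is inactive.
Required activator PurZ is absent, so *orvQ* is not transcribed.
So OrvQ is not produced.
Turanose is present, so YilL is active.
With repressor YilL bound, *yilR* is not transcribed.
→ *yilR* is OFF in B.

neither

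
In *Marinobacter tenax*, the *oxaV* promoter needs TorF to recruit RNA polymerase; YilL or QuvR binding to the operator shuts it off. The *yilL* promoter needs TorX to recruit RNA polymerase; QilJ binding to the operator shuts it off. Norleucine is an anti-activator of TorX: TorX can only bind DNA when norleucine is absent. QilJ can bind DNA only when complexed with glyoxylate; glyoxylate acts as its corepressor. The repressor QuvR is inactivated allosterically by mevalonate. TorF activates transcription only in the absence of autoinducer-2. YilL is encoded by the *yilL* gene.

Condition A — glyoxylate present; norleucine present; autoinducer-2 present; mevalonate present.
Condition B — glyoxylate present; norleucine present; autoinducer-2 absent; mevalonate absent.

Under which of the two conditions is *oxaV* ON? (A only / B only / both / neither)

Condition A:
Glyoxylate is present, so QilJ is active.
Norleucine is present, so TorX is inactive.
With repressor QilJ bound, *yilL* is not transcribed.
So YilL is not produced.
Autoinducer-2 is present, so TorF is inactive.
Mevalonate is present, so QuvR is inactive.
Required activator TorF is absent, so *oxaV* is not transcribed.
→ *oxaV* is OFF in A.
Condition B:
Glyoxylate is present, so QilJ is active.
Norleucine is present, so TorX is inactive.
With repressor QilJ bound, *yilL* is not transcribed.
So YilL is not produced.
Autoinducer-2 is absent, so TorF is active.
Mevalonate is absent, so QuvR is active.
With repressor QuvR bound, *oxaV* is not transcribed.
→ *oxaV* is OFF in B.

neither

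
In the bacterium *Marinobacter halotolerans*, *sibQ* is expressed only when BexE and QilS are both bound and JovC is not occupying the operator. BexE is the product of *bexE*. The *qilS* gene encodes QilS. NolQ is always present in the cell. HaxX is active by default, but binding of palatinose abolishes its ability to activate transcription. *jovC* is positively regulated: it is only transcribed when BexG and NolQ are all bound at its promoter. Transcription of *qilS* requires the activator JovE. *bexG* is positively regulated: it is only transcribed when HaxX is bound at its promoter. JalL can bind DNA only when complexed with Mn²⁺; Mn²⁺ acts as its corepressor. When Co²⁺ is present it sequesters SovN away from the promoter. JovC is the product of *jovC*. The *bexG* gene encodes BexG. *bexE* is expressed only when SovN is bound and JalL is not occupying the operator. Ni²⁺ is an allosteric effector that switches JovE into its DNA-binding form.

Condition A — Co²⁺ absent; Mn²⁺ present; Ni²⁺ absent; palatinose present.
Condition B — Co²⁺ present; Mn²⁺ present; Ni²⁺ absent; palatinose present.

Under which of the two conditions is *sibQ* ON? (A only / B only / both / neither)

Condition A:
Co²⁺ is absent, so SovN is active.
Mn²⁺ is present, so JalL is active.
With repressor JalL bound, *bexE* is not transcribed.
So BexE is not produced.
Ni²⁺ is absent, so JovE is inactive.
Required activator JovE is absent, so *qilS* is not transcribed.
So QilS is not produced.
Palatinose is present, so HaxX is inactive.
Required activator HaxX is absent, so *bexG* is not transcribed.
So BexG is not produced.
NolQ is produced constitutively and is active.
Required activator BexG is absent, so *jovC* is not transcribed.
So JovC is not produced.
Required activator BexE is absent, so *sibQ* is not transcribed.
→ *sibQ* is OFF in A.
Condition B:
Co²⁺ is present, so SovN is inactive.
Mn²⁺ is present, so JalL is active.
With repressor JalL bound, *bexE* is not transcribed.
So BexE is not produced.
Ni²⁺ is absent, so JovE is inactive.
Required activator JovE is absent, so *qilS* is not transcribed.
So QilS is not produced.
Palatinose is present, so HaxX is inactive.
Required activator HaxX is absent, so *bexG* is not transcribed.
So BexG is not produced.
NolQ is produced constitutively and is active.
Required activator BexG is absent, so *jovC* is not transcribed.
So JovC is not produced.
Required activator BexE is absent, so *sibQ* is not transcribed.
→ *sibQ* is OFF in B.

neither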